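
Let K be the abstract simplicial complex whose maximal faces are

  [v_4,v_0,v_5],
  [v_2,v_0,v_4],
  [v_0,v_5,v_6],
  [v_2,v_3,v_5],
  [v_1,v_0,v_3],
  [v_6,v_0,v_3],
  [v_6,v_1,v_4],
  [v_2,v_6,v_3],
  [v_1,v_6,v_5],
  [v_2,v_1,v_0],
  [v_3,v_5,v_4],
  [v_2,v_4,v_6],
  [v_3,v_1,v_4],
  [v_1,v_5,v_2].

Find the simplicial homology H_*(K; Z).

Order the vertices as v_0 < v_1 < v_2 < v_3 < v_4 < v_5 < v_6. Listing each simplex with vertices in this order, K has dimension 2 with simplices:

  0-simplices (7): [v_0], [v_1], [v_2], [v_3], [v_4], [v_5], [v_6]
  1-simplices (21): (21 of them)
  2-simplices (14): (14 of them)

giving chain groups C_0 ≅ Z^7, C_1 ≅ Z^21, C_2 ≅ Z^14.

Boundary ∂_1: C_1 → C_0 maps an edge to its endpoints' difference, ∂[p,q] = q − p.
This gives a 7×21 integer matrix of rank 6; reducing to Smith normal form yields diagonal entries (1,1,1,1,1,1).

∂_2: C_2 → C_1 sends each 2-simplex [p,q,r] to [q,r] − [p,r] + [p,q]. For instance
  ∂[v_1,v_4,v_6] = [v_4,v_6] − [v_1,v_6] + [v_1,v_4],
  ∂[v_0,v_3,v_6] = [v_3,v_6] − [v_0,v_6] + [v_0,v_3].
This gives a 21×14 integer matrix of rank 13; reducing to Smith normal form yields diagonal entries (1,1,1,1,1,1,1,1,1,1,1,1,1).

Now H_k = ker ∂_k / im ∂_{k+1}, so:

  H_0: rank C_0 − rank ∂_1 = 7 − 6 = 1, and the invariant factors of ∂_1 are all 1, so H_0 = Z.
  H_1: rank ker ∂_1 − rank ∂_2 = (21 − 6) − 13 = 2, and the invariant factors of ∂_2 are all 1, so H_1 = Z^2.
  H_2: rank ker ∂_2 − rank ∂_3 = (14 − 13) − 0 = 1, and there is no ∂_3, so H_2 = Z.

H_0 = Z,  H_1 = Z^2,  H_2 = Z.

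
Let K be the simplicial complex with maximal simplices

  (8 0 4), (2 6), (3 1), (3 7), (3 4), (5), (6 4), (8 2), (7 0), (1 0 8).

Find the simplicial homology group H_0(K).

We work with the vertex ordering 0 < 1 < 2 < 3 < 4 < 5 < 6 < 7 < 8. The simplices of K, each written with vertices in increasing order, are:

  0-simplices (9): [0], [1], [2], [3], [4], [5], [6], [7], [8]
  1-simplices (12): [0,1], [0,4], [0,7], [0,8], [1,3], [1,8], [2,6], [2,8], [3,4], [3,7], [4,6], [4,8]
  2-simplices (2): [0,1,8], [0,4,8]

giving chain groups C_0 ≅ Z^9, C_1 ≅ Z^12, C_2 ≅ Z^2.

The boundary map ∂_1: C_1 → C_0 maps an edge to its endpoints' difference, ∂[p,q] = q − p.
As a 9×12 matrix over Z this has rank 7, with invariant factors (1,1,1,1,1,1,1).

The boundary map ∂_2: C_2 → C_1 sends each 2-simplex [p,q,r] to [q,r] − [p,r] + [p,q]. For instance
  ∂[0,4,8] = [4,8] − [0,8] + [0,4],
  ∂[0,1,8] = [1,8] − [0,8] + [0,1].
The resulting 12×2 matrix has rank 2, and its Smith normal form has invariant factors (1,1).

Computing H_k = (kernel of ∂_k) / (image of ∂_{k+1}):

  H_0: rank C_0 − rank ∂_1 = 9 − 7 = 2, and the invariant factors of ∂_1 are all 1, so H_0 = Z^2.

H_0 ≅ Z^2.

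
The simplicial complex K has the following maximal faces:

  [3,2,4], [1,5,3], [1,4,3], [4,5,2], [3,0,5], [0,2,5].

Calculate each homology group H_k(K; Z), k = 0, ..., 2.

Order the vertices as 0 < 1 < 2 < 3 < 4 < 5. Listing each simplex with vertices in this order, K has dimension 2 with simplices:

  0-simplices (6): [0], [1], [2], [3], [4], [5]
  1-simplices (12): [0,2], [0,3], [0,5], [1,3], [1,4], [1,5], [2,3], [2,4], [2,5], [3,4], [3,5], [4,5]
  2-simplices (6): [0,2,5], [0,3,5], [1,3,4], [1,3,5], [2,3,4], [2,4,5]

so the chain groups are C_0 ≅ Z^6, C_1 ≅ Z^12, C_2 ≅ Z^6.

∂_1: C_1 → C_0 maps an edge to its endpoints' difference, ∂[p,q] = q − p. For instance
  ∂[4,5] = [5] − [4].
The 6×12 boundary matrix has rank 5 and Smith normal form diag(1,1,1,1,1).

The boundary map ∂_2: C_2 → C_1 sends each 2-simplex [p,q,r] to [q,r] − [p,r] + [p,q]. For instance
  ∂[1,3,5] = [3,5] − [1,5] + [1,3],
  ∂[0,3,5] = [3,5] − [0,5] + [0,3].
The 12×6 boundary matrix has rank 6 and Smith normal form diag(1,1,1,1,1,1).

Now H_k = ker ∂_k / im ∂_{k+1}, so:

  H_0: rank C_0 − rank ∂_1 = 6 − 5 = 1, and the invariant factors of ∂_1 are all 1, so H_0 = Z.
  H_1: rank ker ∂_1 − rank ∂_2 = (12 − 5) − 6 = 1, and the invariant factors of ∂_2 are all 1, so H_1 = Z.
  H_2: rank ker ∂_2 − rank ∂_3 = (6 − 6) − 0 = 0, and there is no ∂_3, so H_2 = 0.

H_0 ≅ Z,  H_1 ≅ Z,  H_2 = 0.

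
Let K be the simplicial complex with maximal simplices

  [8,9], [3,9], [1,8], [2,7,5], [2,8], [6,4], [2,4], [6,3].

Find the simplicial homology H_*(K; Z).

H_0 ≅ Z,  H_1 ≅ Z,  H_2 = 0.

Take the total order 1 < 2 < 3 < 4 < 5 < 6 < 7 < 8 < 9 on the vertex set. Then K (dimension 2) consists of the simplices:

  0-simplices (9): [1], [2], [3], [4], [5], [6], [7], [8], [9]
  1-simplices (10): [1,8], [2,4], [2,5], [2,7], [2,8], [3,6], [3,9], [4,6], [5,7], [8,9]
  2-simplices (1): [2,5,7]

Hence C_0 ≅ Z^9, C_1 ≅ Z^10, C_2 ≅ Z^1.

The boundary map ∂_1: C_1 → C_0 maps an edge to its endpoints' difference, ∂[p,q] = q − p. For instance
  ∂[2,4] = [4] − [2].
This gives a 9×10 integer matrix of rank 8; reducing to Smith normal form yields diagonal entries (1,1,1,1,1,1,1,1).

∂_2: C_2 → C_1 acts by ∂[p,q,r] = [q,r] − [p,r] + [p,q]. For instance
  ∂[2,5,7] = [5,7] − [2,7] + [2,5].
The 10×1 boundary matrix has rank 1 and Smith normal form diag(1).

Now H_k = ker ∂_k / im ∂_{k+1}, so:

  H_0: rank C_0 − rank ∂_1 = 9 − 8 = 1, and the invariant factors of ∂_1 are all 1, so H_0 ≅ Z.
  H_1: rank ker ∂_1 − rank ∂_2 = (10 − 8) − 1 = 1, and the invariant factors of ∂_2 are all 1, so H_1 ≅ Z.
  H_2: rank ker ∂_2 − rank ∂_3 = (1 − 1) − 0 = 0, and there is no ∂_3, so H_2 ≅ 0.

As a check, the Euler characteristic is 9 − 10 + 1 = 0, which agrees with 1 − 1 + 0 = 0.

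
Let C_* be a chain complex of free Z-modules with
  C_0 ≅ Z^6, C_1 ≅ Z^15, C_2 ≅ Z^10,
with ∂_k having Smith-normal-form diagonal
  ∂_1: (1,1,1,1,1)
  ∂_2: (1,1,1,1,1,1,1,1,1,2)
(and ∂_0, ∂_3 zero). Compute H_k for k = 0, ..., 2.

H_0: b_0 = 6 − 0 − 5 = 1; torsion from ∂_1 factors > 1: none. So H_0 = Z.
H_1: b_1 = 15 − 5 − 10 = 0; torsion from ∂_2 factors > 1: [2]. So H_1 = Z/2.
H_2: b_2 = 10 − 10 − 0 = 0; torsion from ∂_3 factors > 1: none. So H_2 = 0.

H_0 = Z,  H_1 = Z/2,  H_2 = 0.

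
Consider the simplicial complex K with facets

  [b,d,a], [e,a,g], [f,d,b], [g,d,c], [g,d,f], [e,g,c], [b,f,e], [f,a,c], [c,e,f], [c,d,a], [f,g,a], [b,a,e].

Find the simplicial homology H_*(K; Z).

H_0 = Z,  H_1 = Z/2,  H_2 = 0.

We work with the vertex ordering a < b < c < d < e < f < g. The simplices of K, each written with vertices in increasing order, are:

  0-simplices (7): a, b, c, d, e, f, g
  1-simplices (18): ab, ac, ad, ae, af, ag, bd, be, bf, cd, ce, cf, cg, df, dg, ef, eg, fg
  2-simplices (12): abd, abe, acd, acf, aeg, afg, bdf, bef, cdg, cef, ceg, dfg

so the chain groups are C_0 ≅ Z^7, C_1 ≅ Z^18, C_2 ≅ Z^12.

∂_1: C_1 → C_0 maps an edge to its endpoints' difference, ∂[p,q] = q − p. For instance
  ∂af = f − a.
The resulting 7×18 matrix has rank 6, and its Smith normal form has invariant factors (1,1,1,1,1,1).

The boundary map ∂_2: C_2 → C_1 maps a triangle to the signed sum of its edges. For instance
  ∂dfg = fg − dg + df,
  ∂aeg = eg − ag + ae.
The resulting 18×12 matrix has rank 12, and its Smith normal form has invariant factors (1,1,1,1,1,1,1,1,1,1,1,2).

Computing H_k = (kernel of ∂_k) / (image of ∂_{k+1}):

  H_0: rank C_0 − rank ∂_1 = 7 − 6 = 1, and the invariant factors of ∂_1 are all 1, so H_0 = Z.
  H_1: rank ker ∂_1 − rank ∂_2 = (18 − 6) − 12 = 0, and ∂_2 has invariant factor 2 > 1, so H_1 = Z/2.
  H_2: rank ker ∂_2 − rank ∂_3 = (12 − 12) − 0 = 0, and there is no ∂_3, so H_2 = 0.

As a check, the Euler characteristic is 7 − 18 + 12 = 1, which agrees with 1 − 0 + 0 = 1.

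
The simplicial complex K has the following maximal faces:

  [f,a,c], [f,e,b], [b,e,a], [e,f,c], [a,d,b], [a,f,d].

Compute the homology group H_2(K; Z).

Take the total order a < b < c < d < e < f on the vertex set. Then K (dimension 2) consists of the simplices:

  0-simplices (6): a, b, c, d, e, f
  1-simplices (12): ab, ac, ad, ae, af, bd, be, bf, ce, cf, df, ef
  2-simplices (6): abd, abe, acf, adf, bef, cef

Hence C_0 ≅ Z^6, C_1 ≅ Z^12, C_2 ≅ Z^6.

Boundary ∂_1: C_1 → C_0 maps an edge to its endpoints' difference, ∂[p,q] = q − p.
The 6×12 boundary matrix has rank 5 and Smith normal form diag(1,1,1,1,1).

∂_2: C_2 → C_1 maps a triangle to the signed sum of its edges. For instance
  ∂abd = bd − ad + ab,
  ∂adf = df − af + ad.
The 12×6 boundary matrix has rank 6 and Smith normal form diag(1,1,1,1,1,1).

Now H_k = ker ∂_k / im ∂_{k+1}, so:

  H_2: rank ker ∂_2 − rank ∂_3 = (6 − 6) − 0 = 0, and there is no ∂_3, so H_2 ≅ 0.

H_2 ≅ 0.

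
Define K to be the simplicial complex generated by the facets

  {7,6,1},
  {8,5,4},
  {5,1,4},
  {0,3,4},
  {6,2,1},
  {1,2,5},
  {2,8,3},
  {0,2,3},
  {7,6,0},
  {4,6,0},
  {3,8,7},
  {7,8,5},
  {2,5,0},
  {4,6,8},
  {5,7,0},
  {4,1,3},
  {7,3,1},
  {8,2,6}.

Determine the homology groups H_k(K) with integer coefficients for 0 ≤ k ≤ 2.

Take the total order 0 < 1 < 2 < 3 < 4 < 5 < 6 < 7 < 8 on the vertex set. Then K (dimension 2) consists of the simplices:

  0-simplices (9): [0], [1], [2], [3], [4], [5], [6], [7], [8]
  1-simplices (27): (27 of them)
  2-simplices (18): [0,2,3], [0,2,5], [0,3,4], [0,4,6], [0,5,7], [0,6,7], [1,2,5], [1,2,6], [1,3,4], [1,3,7], [1,4,5], [1,6,7], [2,3,8], [2,6,8], [3,7,8], [4,5,8], [4,6,8], [5,7,8]

giving chain groups C_0 ≅ Z^9, C_1 ≅ Z^27, C_2 ≅ Z^18.

The boundary map ∂_1: C_1 → C_0 maps an edge to its endpoints' difference, ∂[p,q] = q − p.
The 9×27 boundary matrix has rank 8 and Smith normal form diag(1,1,1,1,1,1,1,1).

The boundary map ∂_2: C_2 → C_1 maps a triangle to the signed sum of its edges. For instance
  ∂[4,6,8] = [6,8] − [4,8] + [4,6],
  ∂[1,4,5] = [4,5] − [1,5] + [1,4].
The 27×18 boundary matrix has rank 17 and Smith normal form diag(1,1,1,1,1,1,1,1,1,1,1,1,1,1,1,1,1).

Reading off H_k = ker ∂_k / im ∂_{k+1}:

  H_0: rank C_0 − rank ∂_1 = 9 − 8 = 1, and the invariant factors of ∂_1 are all 1, so H_0 = Z.
  H_1: rank ker ∂_1 − rank ∂_2 = (27 − 8) − 17 = 2, and the invariant factors of ∂_2 are all 1, so H_1 = Z^2.
  H_2: rank ker ∂_2 − rank ∂_3 = (18 − 17) − 0 = 1, and there is no ∂_3, so H_2 = Z.

(K is a triangulation of the torus T^2.)

H_0 = Z,  H_1 = Z^2,  H_2 = Z.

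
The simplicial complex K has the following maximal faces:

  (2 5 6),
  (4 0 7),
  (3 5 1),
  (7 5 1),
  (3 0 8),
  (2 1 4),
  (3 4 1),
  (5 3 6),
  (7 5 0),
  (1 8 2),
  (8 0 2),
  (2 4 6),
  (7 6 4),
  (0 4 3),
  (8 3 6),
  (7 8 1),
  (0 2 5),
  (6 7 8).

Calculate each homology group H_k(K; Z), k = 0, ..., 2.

H_0 = Z,  H_1 = Z^2,  H_2 = Z.

Take the total order 0 < 1 < 2 < 3 < 4 < 5 < 6 < 7 < 8 on the vertex set. Then K (dimension 2) consists of the simplices:

  0-simplices (9): [0], [1], [2], [3], [4], [5], [6], [7], [8]
  1-simplices (27): (27 of them)
  2-simplices (18): [0,2,5], [0,2,8], [0,3,4], [0,3,8], [0,4,7], [0,5,7], [1,2,4], [1,2,8], [1,3,4], [1,3,5], [1,5,7], [1,7,8], [2,4,6], [2,5,6], [3,5,6], [3,6,8], [4,6,7], [6,7,8]

Hence C_0 ≅ Z^9, C_1 ≅ Z^27, C_2 ≅ Z^18.

The boundary map ∂_1: C_1 → C_0 sends each edge [p,q] (with p < q) to q − p. For instance
  ∂[0,4] = [4] − [0].
As a 9×27 matrix over Z this has rank 8, with invariant factors (1,1,1,1,1,1,1,1).

Boundary ∂_2: C_2 → C_1 acts by ∂[p,q,r] = [q,r] − [p,r] + [p,q]. For instance
  ∂[1,3,5] = [3,5] − [1,5] + [1,3],
  ∂[0,3,8] = [3,8] − [0,8] + [0,3].
This gives a 27×18 integer matrix of rank 17; reducing to Smith normal form yields diagonal entries (1,1,1,1,1,1,1,1,1,1,1,1,1,1,1,1,1).

From H_k ≅ ker(∂_k) / im(∂_{k+1}) we obtain:

  H_0: rank C_0 − rank ∂_1 = 9 − 8 = 1, and the invariant factors of ∂_1 are all 1, so H_0 ≅ Z.
  H_1: rank ker ∂_1 − rank ∂_2 = (27 − 8) − 17 = 2, and the invariant factors of ∂_2 are all 1, so H_1 ≅ Z^2.
  H_2: rank ker ∂_2 − rank ∂_3 = (18 − 17) − 0 = 1, and there is no ∂_3, so H_2 ≅ Z.

As a check, the Euler characteristic is 9 − 27 + 18 = 0, which agrees with 1 − 2 + 1 = 0.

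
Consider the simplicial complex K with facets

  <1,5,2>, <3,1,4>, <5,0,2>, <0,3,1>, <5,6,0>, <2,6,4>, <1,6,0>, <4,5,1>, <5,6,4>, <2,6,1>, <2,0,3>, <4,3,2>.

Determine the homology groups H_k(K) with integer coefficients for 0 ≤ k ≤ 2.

H_0 = Z,  H_1 = Z/2Z,  H_2 = 0.

We work with the vertex ordering 0 < 1 < 2 < 3 < 4 < 5 < 6. The simplices of K, each written with vertices in increasing order, are:

  0-simplices (7): [0], [1], [2], [3], [4], [5], [6]
  1-simplices (18): [0,1], [0,2], [0,3], [0,5], [0,6], [1,2], [1,3], [1,4], [1,5], [1,6], [2,3], [2,4], [2,5], [2,6], [3,4], [4,5], [4,6], [5,6]
  2-simplices (12): [0,1,3], [0,1,6], [0,2,3], [0,2,5], [0,5,6], [1,2,5], [1,2,6], [1,3,4], [1,4,5], [2,3,4], [2,4,6], [4,5,6]

giving chain groups C_0 ≅ Z^7, C_1 ≅ Z^18, C_2 ≅ Z^12.

The boundary map ∂_1: C_1 → C_0 sends each edge [p,q] (with p < q) to q − p. For instance
  ∂[2,3] = [3] − [2].
The resulting 7×18 matrix has rank 6, and its Smith normal form has invariant factors (1,1,1,1,1,1).

Boundary ∂_2: C_2 → C_1 maps a triangle to the signed sum of its edges. For instance
  ∂[0,1,3] = [1,3] − [0,3] + [0,1],
  ∂[0,2,5] = [2,5] − [0,5] + [0,2].
This gives a 18×12 integer matrix of rank 12; reducing to Smith normal form yields diagonal entries (1,1,1,1,1,1,1,1,1,1,1,2).

Reading off H_k = ker ∂_k / im ∂_{k+1}:

  H_0: rank C_0 − rank ∂_1 = 7 − 6 = 1, and the invariant factors of ∂_1 are all 1, so H_0 = Z.
  H_1: rank ker ∂_1 − rank ∂_2 = (18 − 6) − 12 = 0, and ∂_2 has invariant factor 2 > 1, so H_1 = Z/2Z.
  H_2: rank ker ∂_2 − rank ∂_3 = (12 − 12) − 0 = 0, and there is no ∂_3, so H_2 = 0.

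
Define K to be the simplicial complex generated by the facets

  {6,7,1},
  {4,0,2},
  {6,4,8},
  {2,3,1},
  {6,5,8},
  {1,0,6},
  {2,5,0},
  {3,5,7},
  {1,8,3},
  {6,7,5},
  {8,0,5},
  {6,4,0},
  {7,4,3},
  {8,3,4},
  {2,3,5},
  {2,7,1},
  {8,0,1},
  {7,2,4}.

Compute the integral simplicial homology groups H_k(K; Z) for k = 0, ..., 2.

H_0 = Z,  H_1 = Z ⊕ Z/2Z,  H_2 = 0.

Fix the vertex order 0 < 1 < 2 < 3 < 4 < 5 < 6 < 7 < 8 and write every simplex with vertices in increasing order. Then dim K = 2 and the simplices of K are:

  0-simplices (9): [0], [1], [2], [3], [4], [5], [6], [7], [8]
  1-simplices (27): (27 of them)
  2-simplices (18): [0,1,6], [0,1,8], [0,2,4], [0,2,5], [0,4,6], [0,5,8], [1,2,3], [1,2,7], [1,3,8], [1,6,7], [2,3,5], [2,4,7], [3,4,7], [3,4,8], [3,5,7], [4,6,8], [5,6,7], [5,6,8]

Hence C_0 ≅ Z^9, C_1 ≅ Z^27, C_2 ≅ Z^18.

Boundary ∂_1: C_1 → C_0 maps an edge to its endpoints' difference, ∂[p,q] = q − p. For instance
  ∂[2,4] = [4] − [2].
This gives a 9×27 integer matrix of rank 8; reducing to Smith normal form yields diagonal entries (1,1,1,1,1,1,1,1).

∂_2: C_2 → C_1 acts by ∂[p,q,r] = [q,r] − [p,r] + [p,q]. For instance
  ∂[5,6,8] = [6,8] − [5,8] + [5,6],
  ∂[0,5,8] = [5,8] − [0,8] + [0,5].
The resulting 27×18 matrix has rank 18, and its Smith normal form has invariant factors (1,1,1,1,1,1,1,1,1,1,1,1,1,1,1,1,1,2).

Reading off H_k = ker ∂_k / im ∂_{k+1}:

  H_0: rank C_0 − rank ∂_1 = 9 − 8 = 1, and the invariant factors of ∂_1 are all 1, so H_0 = Z.
  H_1: rank ker ∂_1 − rank ∂_2 = (27 − 8) − 18 = 1, and ∂_2 has invariant factor 2 > 1, so H_1 = Z ⊕ Z/2Z.
  H_2: rank ker ∂_2 − rank ∂_3 = (18 − 18) − 0 = 0, and there is no ∂_3, so H_2 = 0.

(K is a triangulation of the Klein bottle.)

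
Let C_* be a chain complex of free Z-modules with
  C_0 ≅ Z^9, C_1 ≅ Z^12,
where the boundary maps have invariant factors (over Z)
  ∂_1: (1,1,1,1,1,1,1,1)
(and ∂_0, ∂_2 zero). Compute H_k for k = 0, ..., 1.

H_0 ≅ Z,  H_1 ≅ Z^4.

H_0: b_0 = 9 − 0 − 8 = 1; torsion from ∂_1 factors > 1: none. So H_0 ≅ Z.
H_1: b_1 = 12 − 8 − 0 = 4; torsion from ∂_2 factors > 1: none. So H_1 ≅ Z^4.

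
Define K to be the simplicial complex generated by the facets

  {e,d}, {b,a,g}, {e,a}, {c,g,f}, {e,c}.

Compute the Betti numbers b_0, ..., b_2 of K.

Take the total order a < b < c < d < e < f < g on the vertex set. Then K (dimension 2) consists of the simplices:

  0-simplices (7): a, b, c, d, e, f, g
  1-simplices (9): ab, ae, ag, bg, ce, cf, cg, de, fg
  2-simplices (2): abg, cfg

Hence C_0 ≅ Z^7, C_1 ≅ Z^9, C_2 ≅ Z^2.

Boundary ∂_1: C_1 → C_0 maps an edge to its endpoints' difference, ∂[p,q] = q − p. For instance
  ∂ce = e − c.
This gives a 7×9 integer matrix of rank 6; reducing to Smith normal form yields diagonal entries (1,1,1,1,1,1).

Boundary ∂_2: C_2 → C_1 acts by ∂[p,q,r] = [q,r] − [p,r] + [p,q]. For instance
  ∂cfg = fg − cg + cf,
  ∂abg = bg − ag + ab.
The 9×2 boundary matrix has rank 2 and Smith normal form diag(1,1).

Computing H_k = (kernel of ∂_k) / (image of ∂_{k+1}):

  H_0: rank C_0 − rank ∂_1 = 7 − 6 = 1, and the invariant factors of ∂_1 are all 1, so H_0 = Z.
  H_1: rank ker ∂_1 − rank ∂_2 = (9 − 6) − 2 = 1, and the invariant factors of ∂_2 are all 1, so H_1 = Z.
  H_2: rank ker ∂_2 − rank ∂_3 = (2 − 2) − 0 = 0, and there is no ∂_3, so H_2 = 0.

As a check, the Euler characteristic is 7 − 9 + 2 = 0, which agrees with 1 − 1 + 0 = 0.

Hence the Betti numbers are b_0 = 1, b_1 = 1, b_2 = 0.

b_0 = 1, b_1 = 1, b_2 = 0.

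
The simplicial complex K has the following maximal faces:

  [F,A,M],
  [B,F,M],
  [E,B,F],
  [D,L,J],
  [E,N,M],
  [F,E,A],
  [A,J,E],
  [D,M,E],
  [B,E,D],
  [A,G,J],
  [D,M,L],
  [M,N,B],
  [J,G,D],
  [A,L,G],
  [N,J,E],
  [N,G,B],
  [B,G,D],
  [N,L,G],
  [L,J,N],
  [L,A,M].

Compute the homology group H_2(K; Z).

Order the vertices as A < B < D < E < F < G < J < L < M < N. Listing each simplex with vertices in this order, K has dimension 2 with simplices:

  0-simplices (10): A, B, D, E, F, G, J, L, M, N
  1-simplices (30): AE, AF, AG, AJ, AL, AM, BD, BE, BF, BG, BM, BN, DE, DG, DJ, DL, DM, EF, EJ, EM, EN, FM, GJ, GL, GN, JL, JN, LM, LN, MN
  2-simplices (20): AEF, AEJ, AFM, AGJ, AGL, ALM, BDE, BDG, BEF, BFM, BGN, BMN, DEM, DGJ, DJL, DLM, EJN, EMN, GLN, JLN

Hence C_0 ≅ Z^10, C_1 ≅ Z^30, C_2 ≅ Z^20.

The boundary map ∂_1: C_1 → C_0 is given by ∂[p,q] = [q] − [p].
The resulting 10×30 matrix has rank 9, and its Smith normal form has invariant factors (1,1,1,1,1,1,1,1,1).

∂_2: C_2 → C_1 maps a triangle to the signed sum of its edges. For instance
  ∂DGJ = GJ − DJ + DG,
  ∂GLN = LN − GN + GL.
The resulting 30×20 matrix has rank 20, and its Smith normal form has invariant factors (1,1,1,1,1,1,1,1,1,1,1,1,1,1,1,1,1,1,1,2).

Reading off H_k = ker ∂_k / im ∂_{k+1}:

  H_2: rank ker ∂_2 − rank ∂_3 = (20 − 20) − 0 = 0, and there is no ∂_3, so H_2 = 0.

(K is a triangulation of the Klein bottle.)

H_2 = 0.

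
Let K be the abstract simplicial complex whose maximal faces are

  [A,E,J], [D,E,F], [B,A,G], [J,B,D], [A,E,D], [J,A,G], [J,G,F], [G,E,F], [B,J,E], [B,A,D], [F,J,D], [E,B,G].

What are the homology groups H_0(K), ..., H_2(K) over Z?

Take the total order A < B < D < E < F < G < J on the vertex set. Then K (dimension 2) consists of the simplices:

  0-simplices (7): A, B, D, E, F, G, J
  1-simplices (18): AB, AD, AE, AG, AJ, BD, BE, BG, BJ, DE, DF, DJ, EF, EG, EJ, FG, FJ, GJ
  2-simplices (12): ABD, ABG, ADE, AEJ, AGJ, BDJ, BEG, BEJ, DEF, DFJ, EFG, FGJ

giving chain groups C_0 ≅ Z^7, C_1 ≅ Z^18, C_2 ≅ Z^12.

∂_1: C_1 → C_0 is given by ∂[p,q] = [q] − [p].
The 7×18 boundary matrix has rank 6 and Smith normal form diag(1,1,1,1,1,1).

∂_2: C_2 → C_1 maps a triangle to the signed sum of its edges. For instance
  ∂BEJ = EJ − BJ + BE,
  ∂AEJ = EJ − AJ + AE.
As a 18×12 matrix over Z this has rank 12, with invariant factors (1,1,1,1,1,1,1,1,1,1,1,2).

Reading off H_k = ker ∂_k / im ∂_{k+1}:

  H_0: rank C_0 − rank ∂_1 = 7 − 6 = 1, and the invariant factors of ∂_1 are all 1, so H_0 ≅ Z.
  H_1: rank ker ∂_1 − rank ∂_2 = (18 − 6) − 12 = 0, and ∂_2 has invariant factor 2 > 1, so H_1 ≅ Z/2.
  H_2: rank ker ∂_2 − rank ∂_3 = (12 − 12) − 0 = 0, and there is no ∂_3, so H_2 ≅ 0.

(K is a triangulation of the real projective plane RP^2.)

H_0 = Z,  H_1 = Z/2,  H_2 = 0.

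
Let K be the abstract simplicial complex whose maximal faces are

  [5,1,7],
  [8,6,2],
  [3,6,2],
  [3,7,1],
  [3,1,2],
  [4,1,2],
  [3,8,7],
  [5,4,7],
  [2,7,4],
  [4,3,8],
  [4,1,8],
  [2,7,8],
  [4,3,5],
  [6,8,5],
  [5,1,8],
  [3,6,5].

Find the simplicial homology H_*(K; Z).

H_0 ≅ Z,  H_1 ≅ Z^2,  H_2 ≅ Z.

Take the total order 1 < 2 < 3 < 4 < 5 < 6 < 7 < 8 on the vertex set. Then K (dimension 2) consists of the simplices:

  0-simplices (8): [1], [2], [3], [4], [5], [6], [7], [8]
  1-simplices (24): (24 of them)
  2-simplices (16): [1,2,3], [1,2,4], [1,3,7], [1,4,8], [1,5,7], [1,5,8], [2,3,6], [2,4,7], [2,6,8], [2,7,8], [3,4,5], [3,4,8], [3,5,6], [3,7,8], [4,5,7], [5,6,8]

Hence C_0 ≅ Z^8, C_1 ≅ Z^24, C_2 ≅ Z^16.

The boundary map ∂_1: C_1 → C_0 is given by ∂[p,q] = [q] − [p]. For instance
  ∂[3,5] = [5] − [3].
This gives a 8×24 integer matrix of rank 7; reducing to Smith normal form yields diagonal entries (1,1,1,1,1,1,1).

The boundary map ∂_2: C_2 → C_1 acts by ∂[p,q,r] = [q,r] − [p,r] + [p,q]. For instance
  ∂[2,6,8] = [6,8] − [2,8] + [2,6],
  ∂[2,3,6] = [3,6] − [2,6] + [2,3].
This gives a 24×16 integer matrix of rank 15; reducing to Smith normal form yields diagonal entries (1,1,1,1,1,1,1,1,1,1,1,1,1,1,1).

Reading off H_k = ker ∂_k / im ∂_{k+1}:

  H_0: rank C_0 − rank ∂_1 = 8 − 7 = 1, and the invariant factors of ∂_1 are all 1, so H_0 = Z.
  H_1: rank ker ∂_1 − rank ∂_2 = (24 − 7) − 15 = 2, and the invariant factors of ∂_2 are all 1, so H_1 = Z^2.
  H_2: rank ker ∂_2 − rank ∂_3 = (16 − 15) − 0 = 1, and there is no ∂_3, so H_2 = Z.

As a check, the Euler characteristic is 8 − 24 + 16 = 0, which agrees with 1 − 2 + 1 = 0.
(K is a triangulation of the torus T^2.)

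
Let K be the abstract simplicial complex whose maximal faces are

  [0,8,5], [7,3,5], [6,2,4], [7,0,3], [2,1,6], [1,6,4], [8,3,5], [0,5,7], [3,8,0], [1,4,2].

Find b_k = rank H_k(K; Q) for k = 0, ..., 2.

We work with the vertex ordering 0 < 1 < 2 < 3 < 4 < 5 < 6 < 7 < 8. The simplices of K, each written with vertices in increasing order, are:

  0-simplices (9): [0], [1], [2], [3], [4], [5], [6], [7], [8]
  1-simplices (15): [0,3], [0,5], [0,7], [0,8], [1,2], [1,4], [1,6], [2,4], [2,6], [3,5], [3,7], [3,8], [4,6], [5,7], [5,8]
  2-simplices (10): [0,3,7], [0,3,8], [0,5,7], [0,5,8], [1,2,4], [1,2,6], [1,4,6], [2,4,6], [3,5,7], [3,5,8]

Hence C_0 ≅ Z^9, C_1 ≅ Z^15, C_2 ≅ Z^10.

∂_1: C_1 → C_0 maps an edge to its endpoints' difference, ∂[p,q] = q − p. For instance
  ∂[0,3] = [3] − [0].
The resulting 9×15 matrix has rank 7, and its Smith normal form has invariant factors (1,1,1,1,1,1,1).

Boundary ∂_2: C_2 → C_1 acts by ∂[p,q,r] = [q,r] − [p,r] + [p,q]. For instance
  ∂[1,2,6] = [2,6] − [1,6] + [1,2],
  ∂[3,5,8] = [5,8] − [3,8] + [3,5].
As a 15×10 matrix over Z this has rank 8, with invariant factors (1,1,1,1,1,1,1,1).

Now H_k = ker ∂_k / im ∂_{k+1}, so:

  H_0: rank C_0 − rank ∂_1 = 9 − 7 = 2, and the invariant factors of ∂_1 are all 1, so H_0 = Z^2.
  H_1: rank ker ∂_1 − rank ∂_2 = (15 − 7) − 8 = 0, and the invariant factors of ∂_2 are all 1, so H_1 = 0.
  H_2: rank ker ∂_2 − rank ∂_3 = (10 − 8) − 0 = 2, and there is no ∂_3, so H_2 = Z^2.

Hence the Betti numbers are b_0 = 2, b_1 = 0, b_2 = 2.

b_0 = 2, b_1 = 0, b_2 = 2.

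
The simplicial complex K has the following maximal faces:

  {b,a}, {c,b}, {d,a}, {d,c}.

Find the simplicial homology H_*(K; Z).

Take the total order a < b < c < d on the vertex set. Then K (dimension 1) consists of the simplices:

  0-simplices (4): a, b, c, d
  1-simplices (4): ab, ad, bc, cd

so the chain groups are C_0 ≅ Z^4, C_1 ≅ Z^4.

Boundary ∂_1: C_1 → C_0 is given by ∂[p,q] = [q] − [p]. For instance
  ∂bc = c − b.
As a 4×4 matrix over Z this has rank 3, with invariant factors (1,1,1).

Now H_k = ker ∂_k / im ∂_{k+1}, so:

  H_0: rank C_0 − rank ∂_1 = 4 − 3 = 1, and the invariant factors of ∂_1 are all 1, so H_0 ≅ Z.
  H_1: rank ker ∂_1 − rank ∂_2 = (4 − 3) − 0 = 1, and there is no ∂_2, so H_1 ≅ Z.

(K is a triangulation of the circle S^1.)

H_0 ≅ Z,  H_1 ≅ Z.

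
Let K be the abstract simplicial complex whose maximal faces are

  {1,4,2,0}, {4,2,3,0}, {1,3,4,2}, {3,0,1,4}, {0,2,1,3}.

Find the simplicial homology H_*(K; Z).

Order the vertices as 0 < 1 < 2 < 3 < 4. Listing each simplex with vertices in this order, K has dimension 3 with simplices:

  0-simplices (5): [0], [1], [2], [3], [4]
  1-simplices (10): [0,1], [0,2], [0,3], [0,4], [1,2], [1,3], [1,4], [2,3], [2,4], [3,4]
  2-simplices (10): [0,1,2], [0,1,3], [0,1,4], [0,2,3], [0,2,4], [0,3,4], [1,2,3], [1,2,4], [1,3,4], [2,3,4]
  3-simplices (5): [0,1,2,3], [0,1,2,4], [0,1,3,4], [0,2,3,4], [1,2,3,4]

Hence C_0 ≅ Z^5, C_1 ≅ Z^10, C_2 ≅ Z^10, C_3 ≅ Z^5.

Boundary ∂_1: C_1 → C_0 maps an edge to its endpoints' difference, ∂[p,q] = q − p.
This gives a 5×10 integer matrix of rank 4; reducing to Smith normal form yields diagonal entries (1,1,1,1).

The boundary map ∂_2: C_2 → C_1 maps a triangle to the signed sum of its edges. For instance
  ∂[0,1,3] = [1,3] − [0,3] + [0,1],
  ∂[1,3,4] = [3,4] − [1,4] + [1,3].
The resulting 10×10 matrix has rank 6, and its Smith normal form has invariant factors (1,1,1,1,1,1).

Boundary ∂_3: C_3 → C_2 sends each 3-simplex σ to the alternating sum Σ_i (−1)^i (σ with its i-th vertex removed). For instance
  ∂[0,2,3,4] = [2,3,4] − [0,3,4] + [0,2,4] − [0,2,3],
  ∂[0,1,2,4] = [1,2,4] − [0,2,4] + [0,1,4] − [0,1,2].
This gives a 10×5 integer matrix of rank 4; reducing to Smith normal form yields diagonal entries (1,1,1,1).

Now H_k = ker ∂_k / im ∂_{k+1}, so:

  H_0: rank C_0 − rank ∂_1 = 5 − 4 = 1, and the invariant factors of ∂_1 are all 1, so H_0 = Z.
  H_1: rank ker ∂_1 − rank ∂_2 = (10 − 4) − 6 = 0, and the invariant factors of ∂_2 are all 1, so H_1 = 0.
  H_2: rank ker ∂_2 − rank ∂_3 = (10 − 6) − 4 = 0, and the invariant factors of ∂_3 are all 1, so H_2 = 0.
  H_3: rank ker ∂_3 − rank ∂_4 = (5 − 4) − 0 = 1, and there is no ∂_4, so H_3 = Z.

(K is a triangulation of the 3-sphere S^3.)

H_0 ≅ Z,  H_1 = 0,  H_2 = 0,  H_3 ≅ Z.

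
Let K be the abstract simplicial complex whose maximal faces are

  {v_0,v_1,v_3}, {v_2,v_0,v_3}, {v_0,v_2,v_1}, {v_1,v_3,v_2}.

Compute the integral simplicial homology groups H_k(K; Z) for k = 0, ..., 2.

K has 4 vertices, 6 edges, 4 triangles.
rank ∂_0 = 0, rank ∂_1 = 3 ⇒ b_0 = 4 − 0 − 3 = 1; all invariant factors of ∂_1 are 1 so no torsion. So H_0 = Z.
rank ∂_1 = 3, rank ∂_2 = 3 ⇒ b_1 = 6 − 3 − 3 = 0; all invariant factors of ∂_2 are 1 so no torsion. So H_1 = 0.
rank ∂_2 = 3, rank ∂_3 = 0 ⇒ b_2 = 4 − 3 − 0 = 1. So H_2 = Z.

H_0 = Z,  H_1 = 0,  H_2 = Z.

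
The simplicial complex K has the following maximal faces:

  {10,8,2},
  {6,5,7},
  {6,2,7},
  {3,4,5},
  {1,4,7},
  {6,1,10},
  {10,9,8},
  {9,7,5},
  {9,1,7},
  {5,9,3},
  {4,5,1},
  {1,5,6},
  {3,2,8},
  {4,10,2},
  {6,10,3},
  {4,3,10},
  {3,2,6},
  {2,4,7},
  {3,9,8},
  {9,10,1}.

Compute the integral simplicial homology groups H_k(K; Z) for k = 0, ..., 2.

Order the vertices as 1 < 2 < 3 < 4 < 5 < 6 < 7 < 8 < 9 < 10. Listing each simplex with vertices in this order, K has dimension 2 with simplices:

  0-simplices (10): [1], [2], [3], [4], [5], [6], [7], [8], [9], [10]
  1-simplices (30): (30 of them)
  2-simplices (20): (20 of them)

so the chain groups are C_0 ≅ Z^10, C_1 ≅ Z^30, C_2 ≅ Z^20.

The boundary map ∂_1: C_1 → C_0 maps an edge to its endpoints' difference, ∂[p,q] = q − p. For instance
  ∂[1,5] = [5] − [1].
As a 10×30 matrix over Z this has rank 9, with invariant factors (1,1,1,1,1,1,1,1,1).

∂_2: C_2 → C_1 sends each 2-simplex [p,q,r] to [q,r] − [p,r] + [p,q]. For instance
  ∂[2,4,10] = [4,10] − [2,10] + [2,4],
  ∂[3,5,9] = [5,9] − [3,9] + [3,5].
This gives a 30×20 integer matrix of rank 20; reducing to Smith normal form yields diagonal entries (1,1,1,1,1,1,1,1,1,1,1,1,1,1,1,1,1,1,1,2).

Now H_k = ker ∂_k / im ∂_{k+1}, so:

  H_0: rank C_0 − rank ∂_1 = 10 − 9 = 1, and the invariant factors of ∂_1 are all 1, so H_0 ≅ Z.
  H_1: rank ker ∂_1 − rank ∂_2 = (30 − 9) − 20 = 1, and ∂_2 has invariant factor 2 > 1, so H_1 ≅ Z ⊕ Z_2.
  H_2: rank ker ∂_2 − rank ∂_3 = (20 − 20) − 0 = 0, and there is no ∂_3, so H_2 ≅ 0.

H_0 = Z,  H_1 = Z ⊕ Z_2,  H_2 = 0.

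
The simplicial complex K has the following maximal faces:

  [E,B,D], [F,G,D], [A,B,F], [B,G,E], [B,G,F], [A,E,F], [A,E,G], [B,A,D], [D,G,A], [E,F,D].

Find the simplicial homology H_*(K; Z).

We work with the vertex ordering A < B < D < E < F < G. The simplices of K, each written with vertices in increasing order, are:

  0-simplices (6): A, B, D, E, F, G
  1-simplices (15): AB, AD, AE, AF, AG, BD, BE, BF, BG, DE, DF, DG, EF, EG, FG
  2-simplices (10): ABD, ABF, ADG, AEF, AEG, BDE, BEG, BFG, DEF, DFG

so the chain groups are C_0 ≅ Z^6, C_1 ≅ Z^15, C_2 ≅ Z^10.

Boundary ∂_1: C_1 → C_0 sends each edge [p,q] (with p < q) to q − p.
This gives a 6×15 integer matrix of rank 5; reducing to Smith normal form yields diagonal entries (1,1,1,1,1).

∂_2: C_2 → C_1 acts by ∂[p,q,r] = [q,r] − [p,r] + [p,q]. For instance
  ∂DFG = FG − DG + DF,
  ∂AEG = EG − AG + AE.
This gives a 15×10 integer matrix of rank 10; reducing to Smith normal form yields diagonal entries (1,1,1,1,1,1,1,1,1,2).

Now H_k = ker ∂_k / im ∂_{k+1}, so:

  H_0: rank C_0 − rank ∂_1 = 6 − 5 = 1, and the invariant factors of ∂_1 are all 1, so H_0 = Z.
  H_1: rank ker ∂_1 − rank ∂_2 = (15 − 5) − 10 = 0, and ∂_2 has invariant factor 2 > 1, so H_1 = Z/2Z.
  H_2: rank ker ∂_2 − rank ∂_3 = (10 − 10) − 0 = 0, and there is no ∂_3, so H_2 = 0.

H_0 ≅ Z,  H_1 ≅ Z/2Z,  H_2 = 0.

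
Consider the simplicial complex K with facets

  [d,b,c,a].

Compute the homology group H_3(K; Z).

H_3 ≅ 0.

Order the vertices as a < b < c < d. Listing each simplex with vertices in this order, K has dimension 3 with simplices:

  0-simplices (4): a, b, c, d
  1-simplices (6): ab, ac, ad, bc, bd, cd
  2-simplices (4): abc, abd, acd, bcd
  3-simplices (1): abcd

Hence C_0 ≅ Z^4, C_1 ≅ Z^6, C_2 ≅ Z^4, C_3 ≅ Z^1.

The boundary map ∂_1: C_1 → C_0 is given by ∂[p,q] = [q] − [p].
This gives a 4×6 integer matrix of rank 3; reducing to Smith normal form yields diagonal entries (1,1,1).

The boundary map ∂_2: C_2 → C_1 maps a triangle to the signed sum of its edges. For instance
  ∂acd = cd − ad + ac,
  ∂abc = bc − ac + ab.
The 6×4 boundary matrix has rank 3 and Smith normal form diag(1,1,1).

∂_3: C_3 → C_2 sends each 3-simplex σ to the alternating sum Σ_i (−1)^i (σ with its i-th vertex removed). For instance
  ∂abcd = bcd − acd + abd − abc.
The 4×1 boundary matrix has rank 1 and Smith normal form diag(1).

From H_k ≅ ker(∂_k) / im(∂_{k+1}) we obtain:

  H_3: rank ker ∂_3 − rank ∂_4 = (1 − 1) − 0 = 0, and there is no ∂_4, so H_3 = 0.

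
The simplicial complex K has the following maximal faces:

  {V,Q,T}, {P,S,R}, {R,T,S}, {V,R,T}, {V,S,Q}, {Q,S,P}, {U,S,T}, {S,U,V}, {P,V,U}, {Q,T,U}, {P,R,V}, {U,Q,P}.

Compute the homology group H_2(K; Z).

K has 7 vertices, 18 edges, 12 triangles.
rank ∂_2 = 12, rank ∂_3 = 0 ⇒ b_2 = 12 − 12 − 0 = 0. So H_2 ≅ 0.

H_2 = 0.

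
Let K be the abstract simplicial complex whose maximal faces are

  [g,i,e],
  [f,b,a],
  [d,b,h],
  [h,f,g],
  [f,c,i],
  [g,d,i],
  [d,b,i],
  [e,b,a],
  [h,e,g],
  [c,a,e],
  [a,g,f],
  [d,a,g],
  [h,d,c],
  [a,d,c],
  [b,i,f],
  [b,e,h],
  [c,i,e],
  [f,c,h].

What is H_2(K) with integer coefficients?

We work with the vertex ordering a < b < c < d < e < f < g < h < i. The simplices of K, each written with vertices in increasing order, are:

  0-simplices (9): a, b, c, d, e, f, g, h, i
  1-simplices (27): ab, ac, ad, ae, af, ag, bd, be, bf, bh, bi, cd, ce, cf, ch, ci, dg, dh, di, eg, eh, ei, fg, fh, fi, gh, gi
  2-simplices (18): abe, abf, acd, ace, adg, afg, bdh, bdi, beh, bfi, cdh, cei, cfh, cfi, dgi, egh, egi, fgh

so the chain groups are C_0 ≅ Z^9, C_1 ≅ Z^27, C_2 ≅ Z^18.

The boundary map ∂_1: C_1 → C_0 sends each edge [p,q] (with p < q) to q − p. For instance
  ∂bi = i − b.
The 9×27 boundary matrix has rank 8 and Smith normal form diag(1,1,1,1,1,1,1,1).

Boundary ∂_2: C_2 → C_1 acts by ∂[p,q,r] = [q,r] − [p,r] + [p,q]. For instance
  ∂bdi = di − bi + bd,
  ∂egh = gh − eh + eg.
The 27×18 boundary matrix has rank 17 and Smith normal form diag(1,1,1,1,1,1,1,1,1,1,1,1,1,1,1,1,1).

From H_k ≅ ker(∂_k) / im(∂_{k+1}) we obtain:

  H_2: rank ker ∂_2 − rank ∂_3 = (18 − 17) − 0 = 1, and there is no ∂_3, so H_2 = Z.

(K is a triangulation of the torus T^2.)

H_2 ≅ Z.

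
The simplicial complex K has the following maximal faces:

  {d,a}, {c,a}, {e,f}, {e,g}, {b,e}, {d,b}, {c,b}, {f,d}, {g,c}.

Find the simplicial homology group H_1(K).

We work with the vertex ordering a < b < c < d < e < f < g. The simplices of K, each written with vertices in increasing order, are:

  0-simplices (7): a, b, c, d, e, f, g
  1-simplices (9): ac, ad, bc, bd, be, cg, df, ef, eg

Hence C_0 ≅ Z^7, C_1 ≅ Z^9.

∂_1: C_1 → C_0 sends each edge [p,q] (with p < q) to q − p.
As a 7×9 matrix over Z this has rank 6, with invariant factors (1,1,1,1,1,1).

Now H_k = ker ∂_k / im ∂_{k+1}, so:

  H_1: rank ker ∂_1 − rank ∂_2 = (9 − 6) − 0 = 3, and there is no ∂_2, so H_1 = Z^3.

H_1 = Z^3.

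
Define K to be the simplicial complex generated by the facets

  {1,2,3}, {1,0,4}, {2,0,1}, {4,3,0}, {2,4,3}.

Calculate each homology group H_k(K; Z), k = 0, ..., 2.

Order the vertices as 0 < 1 < 2 < 3 < 4. Listing each simplex with vertices in this order, K has dimension 2 with simplices:

  0-simplices (5): [0], [1], [2], [3], [4]
  1-simplices (10): [0,1], [0,2], [0,3], [0,4], [1,2], [1,3], [1,4], [2,3], [2,4], [3,4]
  2-simplices (5): [0,1,2], [0,1,4], [0,3,4], [1,2,3], [2,3,4]

giving chain groups C_0 ≅ Z^5, C_1 ≅ Z^10, C_2 ≅ Z^5.

∂_1: C_1 → C_0 sends each edge [p,q] (with p < q) to q − p.
The resulting 5×10 matrix has rank 4, and its Smith normal form has invariant factors (1,1,1,1).

The boundary map ∂_2: C_2 → C_1 sends each 2-simplex [p,q,r] to [q,r] − [p,r] + [p,q]. For instance
  ∂[1,2,3] = [2,3] − [1,3] + [1,2],
  ∂[0,3,4] = [3,4] − [0,4] + [0,3].
The resulting 10×5 matrix has rank 5, and its Smith normal form has invariant factors (1,1,1,1,1).

From H_k ≅ ker(∂_k) / im(∂_{k+1}) we obtain:

  H_0: rank C_0 − rank ∂_1 = 5 − 4 = 1, and the invariant factors of ∂_1 are all 1, so H_0 ≅ Z.
  H_1: rank ker ∂_1 − rank ∂_2 = (10 − 4) − 5 = 1, and the invariant factors of ∂_2 are all 1, so H_1 ≅ Z.
  H_2: rank ker ∂_2 − rank ∂_3 = (5 − 5) − 0 = 0, and there is no ∂_3, so H_2 ≅ 0.

H_0 ≅ Z,  H_1 ≅ Z,  H_2 = 0.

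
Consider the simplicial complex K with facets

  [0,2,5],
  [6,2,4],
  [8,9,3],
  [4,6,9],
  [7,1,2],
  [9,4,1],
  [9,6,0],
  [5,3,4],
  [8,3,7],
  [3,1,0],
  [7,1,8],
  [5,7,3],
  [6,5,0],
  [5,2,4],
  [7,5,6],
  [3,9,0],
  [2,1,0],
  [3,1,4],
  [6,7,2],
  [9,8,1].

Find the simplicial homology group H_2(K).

H_2 = 0.

K has 10 vertices, 30 edges, 20 triangles.
rank ∂_2 = 20, rank ∂_3 = 0 ⇒ b_2 = 20 − 20 − 0 = 0. So H_2 = 0.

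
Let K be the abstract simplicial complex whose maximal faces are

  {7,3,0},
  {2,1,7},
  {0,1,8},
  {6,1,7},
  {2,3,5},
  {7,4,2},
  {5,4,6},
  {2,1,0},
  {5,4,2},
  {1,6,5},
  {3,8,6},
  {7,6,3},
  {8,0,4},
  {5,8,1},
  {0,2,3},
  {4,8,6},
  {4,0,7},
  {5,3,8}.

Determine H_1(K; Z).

H_1 = Z ⊕ Z_2.

Take the total order 0 < 1 < 2 < 3 < 4 < 5 < 6 < 7 < 8 on the vertex set. Then K (dimension 2) consists of the simplices:

  0-simplices (9): [0], [1], [2], [3], [4], [5], [6], [7], [8]
  1-simplices (27): (27 of them)
  2-simplices (18): [0,1,2], [0,1,8], [0,2,3], [0,3,7], [0,4,7], [0,4,8], [1,2,7], [1,5,6], [1,5,8], [1,6,7], [2,3,5], [2,4,5], [2,4,7], [3,5,8], [3,6,7], [3,6,8], [4,5,6], [4,6,8]

so the chain groups are C_0 ≅ Z^9, C_1 ≅ Z^27, C_2 ≅ Z^18.

∂_1: C_1 → C_0 maps an edge to its endpoints' difference, ∂[p,q] = q − p.
The 9×27 boundary matrix has rank 8 and Smith normal form diag(1,1,1,1,1,1,1,1).

The boundary map ∂_2: C_2 → C_1 maps a triangle to the signed sum of its edges. For instance
  ∂[3,6,8] = [6,8] − [3,8] + [3,6],
  ∂[2,4,5] = [4,5] − [2,5] + [2,4].
This gives a 27×18 integer matrix of rank 18; reducing to Smith normal form yields diagonal entries (1,1,1,1,1,1,1,1,1,1,1,1,1,1,1,1,1,2).

Computing H_k = (kernel of ∂_k) / (image of ∂_{k+1}):

  H_1: rank ker ∂_1 − rank ∂_2 = (27 − 8) − 18 = 1, and ∂_2 has invariant factor 2 > 1, so H_1 ≅ Z ⊕ Z_2.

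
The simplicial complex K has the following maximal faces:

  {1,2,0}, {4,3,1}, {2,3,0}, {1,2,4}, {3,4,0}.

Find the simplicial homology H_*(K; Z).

Order the vertices as 0 < 1 < 2 < 3 < 4. Listing each simplex with vertices in this order, K has dimension 2 with simplices:

  0-simplices (5): [0], [1], [2], [3], [4]
  1-simplices (10): [0,1], [0,2], [0,3], [0,4], [1,2], [1,3], [1,4], [2,3], [2,4], [3,4]
  2-simplices (5): [0,1,2], [0,2,3], [0,3,4], [1,2,4], [1,3,4]

so the chain groups are C_0 ≅ Z^5, C_1 ≅ Z^10, C_2 ≅ Z^5.

∂_1: C_1 → C_0 maps an edge to its endpoints' difference, ∂[p,q] = q − p. For instance
  ∂[0,3] = [3] − [0].
This gives a 5×10 integer matrix of rank 4; reducing to Smith normal form yields diagonal entries (1,1,1,1).

The boundary map ∂_2: C_2 → C_1 acts by ∂[p,q,r] = [q,r] − [p,r] + [p,q]. For instance
  ∂[0,3,4] = [3,4] − [0,4] + [0,3],
  ∂[1,2,4] = [2,4] − [1,4] + [1,2].
As a 10×5 matrix over Z this has rank 5, with invariant factors (1,1,1,1,1).

Reading off H_k = ker ∂_k / im ∂_{k+1}:

  H_0: rank C_0 − rank ∂_1 = 5 − 4 = 1, and the invariant factors of ∂_1 are all 1, so H_0 ≅ Z.
  H_1: rank ker ∂_1 − rank ∂_2 = (10 − 4) − 5 = 1, and the invariant factors of ∂_2 are all 1, so H_1 ≅ Z.
  H_2: rank ker ∂_2 − rank ∂_3 = (5 − 5) − 0 = 0, and there is no ∂_3, so H_2 ≅ 0.

H_0 ≅ Z,  H_1 ≅ Z,  H_2 = 0.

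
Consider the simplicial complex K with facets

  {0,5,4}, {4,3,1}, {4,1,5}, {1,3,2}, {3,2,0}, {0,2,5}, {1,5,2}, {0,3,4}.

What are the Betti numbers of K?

Take the total order 0 < 1 < 2 < 3 < 4 < 5 on the vertex set. Then K (dimension 2) consists of the simplices:

  0-simplices (6): [0], [1], [2], [3], [4], [5]
  1-simplices (12): [0,2], [0,3], [0,4], [0,5], [1,2], [1,3], [1,4], [1,5], [2,3], [2,5], [3,4], [4,5]
  2-simplices (8): [0,2,3], [0,2,5], [0,3,4], [0,4,5], [1,2,3], [1,2,5], [1,3,4], [1,4,5]

so the chain groups are C_0 ≅ Z^6, C_1 ≅ Z^12, C_2 ≅ Z^8.

∂_1: C_1 → C_0 is given by ∂[p,q] = [q] − [p].
As a 6×12 matrix over Z this has rank 5, with invariant factors (1,1,1,1,1).

Boundary ∂_2: C_2 → C_1 sends each 2-simplex [p,q,r] to [q,r] − [p,r] + [p,q]. For instance
  ∂[0,4,5] = [4,5] − [0,5] + [0,4],
  ∂[0,2,5] = [2,5] − [0,5] + [0,2].
As a 12×8 matrix over Z this has rank 7, with invariant factors (1,1,1,1,1,1,1).

Computing H_k = (kernel of ∂_k) / (image of ∂_{k+1}):

  H_0: rank C_0 − rank ∂_1 = 6 − 5 = 1, and the invariant factors of ∂_1 are all 1, so H_0 ≅ Z.
  H_1: rank ker ∂_1 − rank ∂_2 = (12 − 5) − 7 = 0, and the invariant factors of ∂_2 are all 1, so H_1 ≅ 0.
  H_2: rank ker ∂_2 − rank ∂_3 = (8 − 7) − 0 = 1, and there is no ∂_3, so H_2 ≅ Z.

Hence the Betti numbers are b_0 = 1, b_1 = 0, b_2 = 1.

b_0 = 1, b_1 = 0, b_2 = 1.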